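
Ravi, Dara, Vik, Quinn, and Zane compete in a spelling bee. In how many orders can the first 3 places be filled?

60

There are 5 choices for 1st place, 4 for 2nd, and 3 for 3rd.
That gives 5 × 4 × 3 = 60.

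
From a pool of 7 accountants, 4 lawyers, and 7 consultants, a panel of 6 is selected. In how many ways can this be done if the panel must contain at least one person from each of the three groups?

Unrestricted: C(18,6) = 18564 ways to pick any 6 of the 18.
Selections missing a whole group: no accountants → C(11,6) = 462; no lawyers → C(14,6) = 3003; no consultants → C(11,6) = 462.
Add back selections omitting two groups (i.e. drawn from a single group): C(7,6) + C(4,6) + C(7,6) = 14.
By inclusion–exclusion: 18564 − 3927 + 14 = 14651.

14651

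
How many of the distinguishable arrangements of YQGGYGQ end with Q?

Fix Q in the last position and arrange the remaining 6 letters.
Those 6 letters have G appearing 3 times and Y appearing twice, giving (6)!/(3!·2!) = 60.

60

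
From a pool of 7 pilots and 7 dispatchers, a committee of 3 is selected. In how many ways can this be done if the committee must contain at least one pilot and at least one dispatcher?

294

Total 3-person selections from all 14: C(14,3) = 364.
Subtract selections that omit an entire group: no pilots → C(7,3) = 35; no dispatchers → C(7,3) = 35.
Both groups omitted at once is impossible, so 364 − 70 = 294.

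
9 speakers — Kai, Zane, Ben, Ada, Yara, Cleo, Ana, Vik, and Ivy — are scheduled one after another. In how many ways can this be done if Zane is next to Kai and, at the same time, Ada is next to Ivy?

20160

Treat {Zane,Kai} as one block (2 orders) and {Ada,Ivy} as another (2 orders).
That leaves 7 units to arrange: 2 × 2 × 7! = 4 × 5040 = 20160.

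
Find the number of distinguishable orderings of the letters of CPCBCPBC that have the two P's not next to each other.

There are 8!/(4!·2!·2!) = 420 arrangements of CPCBCPBC in total.
Arrangements with the P's together: treat PP as one letter, giving (7)!/(4!·2!) = 105.
Hence 420 − 105 = 315.

315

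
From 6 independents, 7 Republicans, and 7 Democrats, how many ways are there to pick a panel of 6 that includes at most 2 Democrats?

Split by how many Democrats are chosen (0 through 2).
Sum: C(7,0)·C(13,6) + C(7,1)·C(13,5) + C(7,2)·C(13,4) = 1716 + 9009 + 15015 = 25740.

25740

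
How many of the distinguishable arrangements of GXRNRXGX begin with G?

With the first slot taken by G, it remains to arrange the other 7 letters (XRNRXGX).
Those 7 letters have R appearing twice and X appearing 3 times, giving (7)!/(3!·2!) = 420.

420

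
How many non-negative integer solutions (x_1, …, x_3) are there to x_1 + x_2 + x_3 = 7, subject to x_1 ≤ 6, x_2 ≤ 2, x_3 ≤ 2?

By stars and bars, unrestricted non-negative solutions to x_1+…+x_3 = 7 number C(7+2,2) = 36.
Subtract solutions that violate a single cap (substitute x_i' = x_i − (cap_i+1)): x_1 ≥ 7 gives C(2,2) = 1; x_2 ≥ 3 gives C(6,2) = 15; x_3 ≥ 3 gives C(6,2) = 15. Together 31.
Add back pairs where two caps are both exceeded: 0 + 0 + 3 = 3.
By inclusion–exclusion the count is 36 − 31 + 3 = 8.

8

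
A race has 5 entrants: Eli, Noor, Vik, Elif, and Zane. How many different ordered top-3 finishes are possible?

60

This is an ordered selection of 3 from 5: P(5,3).
That gives 5 × 4 × 3 = 60.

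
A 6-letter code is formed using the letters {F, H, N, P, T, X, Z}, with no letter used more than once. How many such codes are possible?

5040

Choose and order 6 of the 7 symbols: the first letter has 7 options, the next 6, and so on down to 2.
That product is 7 × 6 × 5 × 4 × 3 × 2 = 5040.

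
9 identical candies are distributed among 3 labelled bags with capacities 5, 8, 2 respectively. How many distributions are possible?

17

Ignoring the caps, the number of non-negative solutions to x_1+…+x_3 = 9 is C(11,2) = 55.
Subtract solutions that violate a single cap (substitute x_i' = x_i − (cap_i+1)): x_1 ≥ 6 gives C(5,2) = 10; x_2 ≥ 9 gives C(2,2) = 1; x_3 ≥ 3 gives C(8,2) = 28. Together 39.
Add back pairs where two caps are both exceeded: 0 + 1 + 0 = 1.
By inclusion–exclusion the count is 55 − 39 + 1 = 17.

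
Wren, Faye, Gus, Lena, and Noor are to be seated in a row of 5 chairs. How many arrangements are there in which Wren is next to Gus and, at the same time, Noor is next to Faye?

24

Treat {Wren,Gus} as one block (2 orders) and {Noor,Faye} as another (2 orders).
That leaves 3 units to arrange: 2 × 2 × 3! = 4 × 6 = 24.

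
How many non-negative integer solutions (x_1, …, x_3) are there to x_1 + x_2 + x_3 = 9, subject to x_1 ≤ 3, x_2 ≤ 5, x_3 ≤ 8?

Without the upper bounds there are C(11,2) = 55 ways to split 9 among 3 variables.
Subtract solutions that violate a single cap (substitute x_i' = x_i − (cap_i+1)): x_1 ≥ 4 gives C(7,2) = 21; x_2 ≥ 6 gives C(5,2) = 10; x_3 ≥ 9 gives C(2,2) = 1. Together 32.
No two caps can be exceeded simultaneously, so the pair terms are all 0.
By inclusion–exclusion the count is 55 − 32 + 0 = 23.

23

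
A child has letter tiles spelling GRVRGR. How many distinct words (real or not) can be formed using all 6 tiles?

60

Letter multiplicities in GRVRGR: G×2, R×3, V×1.
So there are 6! / (3!·2!) = 60 distinguishable arrangements.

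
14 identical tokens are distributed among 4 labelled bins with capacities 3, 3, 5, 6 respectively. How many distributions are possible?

Ignoring the caps, the number of non-negative solutions to x_1+…+x_4 = 14 is C(17,3) = 680.
Subtract solutions that violate a single cap (substitute x_i' = x_i − (cap_i+1)): x_1 ≥ 4 gives C(13,3) = 286; x_2 ≥ 4 gives C(13,3) = 286; x_3 ≥ 6 gives C(11,3) = 165; x_4 ≥ 7 gives C(10,3) = 120. Together 857.
Add back pairs where two caps are both exceeded: 84 + 35 + 20 + 35 + 20 + 4 = 198.
Subtract triples: 1 + 0 + 0 + 0 = 1.
By inclusion–exclusion the count is 680 − 857 + 198 − 1 = 20.

20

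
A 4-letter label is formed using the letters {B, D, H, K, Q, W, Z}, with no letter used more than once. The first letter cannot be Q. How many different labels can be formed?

The first letter has 7−1 = 6 choices (anything except Q).
The remaining 3 letters are filled from the other 6 symbols without repetition: 6 × 5 × 4 = 120.
Total: 6 × 120 = 720.

720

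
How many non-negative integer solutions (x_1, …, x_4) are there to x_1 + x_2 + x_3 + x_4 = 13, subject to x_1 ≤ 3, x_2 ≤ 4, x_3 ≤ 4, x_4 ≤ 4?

10

Ignoring the caps, the number of non-negative solutions to x_1+…+x_4 = 13 is C(16,3) = 560.
Subtract solutions that violate a single cap (substitute x_i' = x_i − (cap_i+1)): x_1 ≥ 4 gives C(12,3) = 220; x_2 ≥ 5 gives C(11,3) = 165; x_3 ≥ 5 gives C(11,3) = 165; x_4 ≥ 5 gives C(11,3) = 165. Together 715.
Add back pairs where two caps are both exceeded: 35 + 35 + 35 + 20 + 20 + 20 = 165.
By inclusion–exclusion the count is 560 − 715 + 165 = 10.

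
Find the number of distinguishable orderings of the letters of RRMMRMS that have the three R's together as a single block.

20

Treat the 3 copies of R as a single block. The multiset to arrange is then {RRR, M, M, M, S}, 5 items in all.
That gives (5)!/(3!) = 20 arrangements.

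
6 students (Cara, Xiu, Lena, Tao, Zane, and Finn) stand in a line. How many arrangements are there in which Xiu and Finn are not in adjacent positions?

There are 6! = 720 arrangements in all. If Xiu and Finn are adjacent, merging them into one block gives 2·(5)! = 240 arrangements.
Complementary counting: 720 − 240 = 480.

480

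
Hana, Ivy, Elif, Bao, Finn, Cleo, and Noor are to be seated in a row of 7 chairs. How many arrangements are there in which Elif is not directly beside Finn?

There are 7! = 5040 arrangements in all. If Elif and Finn are adjacent, merging them into one block gives 2·(6)! = 1440 arrangements.
Complementary counting: 5040 − 1440 = 3600.

3600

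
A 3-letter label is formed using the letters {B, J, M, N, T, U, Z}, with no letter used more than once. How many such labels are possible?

210

Choose and order 3 of the 7 symbols: the first letter has 7 options, the next 6, then 5.
That product is 7 × 6 × 5 = 210.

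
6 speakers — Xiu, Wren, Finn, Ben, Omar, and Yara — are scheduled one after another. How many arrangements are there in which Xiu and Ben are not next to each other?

Of the 6! = 720 arrangements, those with Xiu and Ben adjacent number 2 × 5! = 240 (treat the pair as a block with 2 internal orders).
So 720 − 240 = 480 arrangements keep them apart.

480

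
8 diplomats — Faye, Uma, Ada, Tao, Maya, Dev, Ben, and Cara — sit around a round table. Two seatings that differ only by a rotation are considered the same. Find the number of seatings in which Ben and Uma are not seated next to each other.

3600

All circular seatings of 8 people number (7)! = 5040.
Those with Ben next to Uma: fuse the pair into one unit and seat 7 units around a circle — 2·(6)! = 1440.
Subtracting, 5040 − 1440 = 3600.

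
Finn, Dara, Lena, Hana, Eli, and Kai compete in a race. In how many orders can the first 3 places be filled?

This is an ordered selection of 3 from 6: P(6,3).
That gives 6 × 5 × 4 = 120.

120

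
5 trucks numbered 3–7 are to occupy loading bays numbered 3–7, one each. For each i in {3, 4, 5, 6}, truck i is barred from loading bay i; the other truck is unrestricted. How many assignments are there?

Let Aᵢ (for 3 ≤ i ≤ 6) be the placements that put truck i in its forbidden loading bay. Any j of these fix j positions, leaving (5−j)! ways to fill the rest, and there are C(4,j) ways to pick which j.
By inclusion–exclusion, the number of valid placements is Σ_{j=0}^{4} (−1)^j C(4,j)·(5−j)!.
Computing: 120 − 96 + 36 − 8 + 1 = 53.

53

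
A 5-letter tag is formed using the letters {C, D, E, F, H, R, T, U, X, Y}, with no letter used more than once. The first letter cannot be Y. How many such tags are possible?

27216

The first letter has 10−1 = 9 choices (anything except Y).
The remaining 4 letters are filled from the other 9 symbols without repetition: 9 × 8 × 7 × 6 = 3024.
Total: 9 × 3024 = 27216.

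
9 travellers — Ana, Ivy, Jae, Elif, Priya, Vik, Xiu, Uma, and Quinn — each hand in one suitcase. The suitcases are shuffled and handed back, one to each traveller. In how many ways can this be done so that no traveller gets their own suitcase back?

133496

Let Aᵢ be the assignments in which traveller i gets their own suitcase. We want the size of the complement of A₁∪…∪A_9.
By inclusion–exclusion this is Σ_{j=0}^{9} (−1)^j C(9,j)·(9−j)!.
Computing: 362880 − 362880 + 181440 − 60480 + 15120 − 3024 + 504 − 72 + 9 − 1 = 133496.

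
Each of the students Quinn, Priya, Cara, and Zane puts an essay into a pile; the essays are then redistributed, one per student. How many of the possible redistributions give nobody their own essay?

9

This is the derangement count D_4: permutations of 4 items with no fixed point.
By inclusion–exclusion this is Σ_{j=0}^{4} (−1)^j C(4,j)·(4−j)!.
Computing: 24 − 24 + 12 − 4 + 1 = 9.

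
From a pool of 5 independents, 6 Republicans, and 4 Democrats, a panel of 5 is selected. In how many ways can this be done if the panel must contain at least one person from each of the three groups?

2170

Total 5-person selections from all 15: C(15,5) = 3003.
Selections missing a whole group: no independents → C(10,5) = 252; no Republicans → C(9,5) = 126; no Democrats → C(11,5) = 462.
Add back selections omitting two groups (i.e. drawn from a single group): C(5,5) + C(6,5) + C(4,5) = 7.
By inclusion–exclusion: 3003 − 840 + 7 = 2170.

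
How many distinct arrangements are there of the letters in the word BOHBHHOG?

BOHBHHOG has 8 letters with B appearing twice, H appearing 3 times, and O appearing twice.
Dividing 8! = 40320 by 3!·2!·2! = 24 for the repeated letters gives 1680.

1680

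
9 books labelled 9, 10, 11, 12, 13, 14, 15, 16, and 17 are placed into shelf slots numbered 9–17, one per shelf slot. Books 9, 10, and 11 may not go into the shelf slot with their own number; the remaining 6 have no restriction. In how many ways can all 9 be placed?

256320

Let Aᵢ (for i ∈ {9, 10, 11}) be the placements that put book i in its forbidden shelf slot. Any j of these fix j positions, leaving (9−j)! ways to fill the rest, and there are C(3,j) ways to pick which j.
By inclusion–exclusion, the number of valid placements is Σ_{j=0}^{3} (−1)^j C(3,j)·(9−j)!.
Computing: 362880 − 120960 + 15120 − 720 = 256320.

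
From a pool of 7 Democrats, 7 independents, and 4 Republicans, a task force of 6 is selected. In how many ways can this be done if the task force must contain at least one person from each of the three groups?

14651

Total 6-person selections from all 18: C(18,6) = 18564.
Selections missing a whole group: no Democrats → C(11,6) = 462; no independents → C(11,6) = 462; no Republicans → C(14,6) = 3003.
Add back selections omitting two groups (i.e. drawn from a single group): C(7,6) + C(7,6) + C(4,6) = 14.
By inclusion–exclusion: 18564 − 3927 + 14 = 14651.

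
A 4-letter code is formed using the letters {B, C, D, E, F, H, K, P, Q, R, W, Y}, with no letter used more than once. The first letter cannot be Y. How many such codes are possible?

The first letter has 12−1 = 11 choices (anything except Y).
The remaining 3 letters are filled from the other 11 symbols without repetition: 11 × 10 × 9 = 990.
Total: 11 × 990 = 10890.

10890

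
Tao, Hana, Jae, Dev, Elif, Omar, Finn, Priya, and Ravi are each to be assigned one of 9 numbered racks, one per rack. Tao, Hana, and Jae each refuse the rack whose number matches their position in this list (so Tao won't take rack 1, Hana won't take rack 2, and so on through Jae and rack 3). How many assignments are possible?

256320

Let Aᵢ (for i ∈ {1, 2, 3}) be the placements that put person i in their forbidden rack. Any j of these fix j positions, leaving (9−j)! ways to fill the rest, and there are C(3,j) ways to pick which j.
By inclusion–exclusion, the number of valid placements is Σ_{j=0}^{3} (−1)^j C(3,j)·(9−j)!.
Computing: 362880 − 120960 + 15120 − 720 = 256320.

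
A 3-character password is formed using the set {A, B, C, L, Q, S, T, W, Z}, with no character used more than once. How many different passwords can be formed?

With no repetition, fill the 3 characters in order: 9 choices, then 8, down to 7.
That product is 9 × 8 × 7 = 504.

504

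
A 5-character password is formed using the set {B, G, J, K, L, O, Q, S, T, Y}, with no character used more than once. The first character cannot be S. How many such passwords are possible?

The first character has 10−1 = 9 choices (anything except S).
The remaining 4 characters are filled from the other 9 symbols without repetition: 9 × 8 × 7 × 6 = 3024.
Total: 9 × 3024 = 27216.

27216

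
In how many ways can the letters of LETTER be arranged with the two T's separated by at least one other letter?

There are 6!/(2!·2!) = 180 arrangements of LETTER in total.
If the two T's are adjacent, glue them into one block, leaving 5 items to arrange: (5)!/(2!) = 60 ways.
Subtracting, 180 − 60 = 120 arrangements keep the T's apart.

120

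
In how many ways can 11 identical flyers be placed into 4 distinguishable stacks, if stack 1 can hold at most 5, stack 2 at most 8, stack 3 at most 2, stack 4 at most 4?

80

By stars and bars, unrestricted non-negative solutions to x_1+…+x_4 = 11 number C(11+3,3) = 364.
Subtract solutions that violate a single cap (substitute x_i' = x_i − (cap_i+1)): x_1 ≥ 6 gives C(8,3) = 56; x_2 ≥ 9 gives C(5,3) = 10; x_3 ≥ 3 gives C(11,3) = 165; x_4 ≥ 5 gives C(9,3) = 84. Together 315.
Add back pairs where two caps are both exceeded: 0 + 10 + 1 + 0 + 0 + 20 = 31.
By inclusion–exclusion the count is 364 − 315 + 31 = 80.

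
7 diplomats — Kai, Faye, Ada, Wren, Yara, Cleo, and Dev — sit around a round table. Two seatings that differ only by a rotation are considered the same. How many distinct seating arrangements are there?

720

Fix one person's seat to break rotational symmetry; the remaining 6 people can be arranged in (6)! = 720 ways.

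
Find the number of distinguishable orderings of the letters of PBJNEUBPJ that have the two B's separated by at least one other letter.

Total arrangements of PBJNEUBPJ: 9!/(2!·2!·2!) = 45360.
Arrangements with the B's together: treat BB as one letter, giving (8)!/(2!·2!) = 10080.
Hence 45360 − 10080 = 35280.

35280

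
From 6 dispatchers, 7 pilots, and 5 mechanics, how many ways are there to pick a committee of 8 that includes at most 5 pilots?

Split by how many pilots are chosen (0 through 5).
Sum: C(7,0)·C(11,8) + C(7,1)·C(11,7) + C(7,2)·C(11,6) + C(7,3)·C(11,5) + C(7,4)·C(11,4) + C(7,5)·C(11,3) = 165 + 2310 + 9702 + 16170 + 11550 + 3465 = 43362.

43362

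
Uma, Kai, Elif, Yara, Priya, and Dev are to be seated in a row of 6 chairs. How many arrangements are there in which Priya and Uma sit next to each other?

240

Treat {Priya, Uma} as a single unit. There are 5 units to order, and the pair itself can be ordered 2 ways.
That gives 2 × 5! = 2 × 120 = 240.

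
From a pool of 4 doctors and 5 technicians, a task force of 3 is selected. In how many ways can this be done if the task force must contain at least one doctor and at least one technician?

70

With no constraint there are C(9,3) = 84 possible selections.
Selections missing a whole group: no doctors → C(5,3) = 10; no technicians → C(4,3) = 4.
Both groups omitted at once is impossible, so 84 − 14 = 70.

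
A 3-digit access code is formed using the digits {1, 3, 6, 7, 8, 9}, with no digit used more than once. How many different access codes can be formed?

120

This is a permutation of 3 out of 6: P(6,3) = 6!/3!.
That product is 6 × 5 × 4 = 120.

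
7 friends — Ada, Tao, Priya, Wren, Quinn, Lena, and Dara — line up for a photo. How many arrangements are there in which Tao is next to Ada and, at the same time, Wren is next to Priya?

480

Treat {Tao,Ada} as one block (2 orders) and {Wren,Priya} as another (2 orders).
That leaves 5 units to arrange: 2 × 2 × 5! = 4 × 120 = 480.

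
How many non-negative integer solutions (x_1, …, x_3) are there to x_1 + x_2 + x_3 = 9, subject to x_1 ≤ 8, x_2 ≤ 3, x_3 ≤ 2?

Ignoring the caps, the number of non-negative solutions to x_1+…+x_3 = 9 is C(11,2) = 55.
Subtract solutions that violate a single cap (substitute x_i' = x_i − (cap_i+1)): x_1 ≥ 9 gives C(2,2) = 1; x_2 ≥ 4 gives C(7,2) = 21; x_3 ≥ 3 gives C(8,2) = 28. Together 50.
Add back pairs where two caps are both exceeded: 0 + 0 + 6 = 6.
By inclusion–exclusion the count is 55 − 50 + 6 = 11.

11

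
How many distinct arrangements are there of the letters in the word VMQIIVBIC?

Letter multiplicities in VMQIIVBIC: B×1, C×1, I×3, M×1, Q×1, V×2.
The number of distinct arrangements is 9!/(3!·2!) = 362880/12 = 30240.

30240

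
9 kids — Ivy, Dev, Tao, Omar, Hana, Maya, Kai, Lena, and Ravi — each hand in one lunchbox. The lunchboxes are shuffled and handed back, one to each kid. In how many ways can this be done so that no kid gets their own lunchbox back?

133496

This is the derangement count D_9: permutations of 9 items with no fixed point.
By inclusion–exclusion this is Σ_{j=0}^{9} (−1)^j C(9,j)·(9−j)!.
Computing: 362880 − 362880 + 181440 − 60480 + 15120 − 3024 + 504 − 72 + 9 − 1 = 133496.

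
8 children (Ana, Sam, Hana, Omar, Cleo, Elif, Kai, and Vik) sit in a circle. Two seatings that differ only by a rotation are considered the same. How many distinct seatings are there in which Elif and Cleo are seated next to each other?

Treat {Elif, Cleo} as one unit (2 internal orders) and seat the resulting 7 units around the table: (6)! circular arrangements.
So 2 × (6)! = 2 × 720 = 1440.

1440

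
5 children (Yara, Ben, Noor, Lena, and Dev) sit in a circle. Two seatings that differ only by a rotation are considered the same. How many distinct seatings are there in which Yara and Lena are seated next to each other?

12

Treat {Yara, Lena} as one unit (2 internal orders) and seat the resulting 4 units around the table: (3)! circular arrangements.
So 2 × (3)! = 2 × 6 = 12.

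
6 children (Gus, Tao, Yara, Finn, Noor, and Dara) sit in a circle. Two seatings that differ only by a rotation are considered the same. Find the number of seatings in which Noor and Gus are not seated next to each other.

Without the restriction there are (5)! = 120 seatings.
Seatings with Noor beside Gus: treat them as a block with 2 internal orders, giving 2 × (4)! = 48.
Subtracting, 120 − 48 = 72.

72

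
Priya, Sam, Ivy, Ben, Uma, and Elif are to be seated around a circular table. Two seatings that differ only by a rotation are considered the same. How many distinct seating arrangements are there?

120

Fix one person's seat to break rotational symmetry; the remaining 5 people can be arranged in (5)! = 120 ways.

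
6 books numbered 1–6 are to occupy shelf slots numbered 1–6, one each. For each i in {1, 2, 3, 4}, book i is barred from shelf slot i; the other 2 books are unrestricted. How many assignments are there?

Let Aᵢ (for 1 ≤ i ≤ 4) be the placements that put book i in its forbidden shelf slot. Any j of these fix j positions, leaving (6−j)! ways to fill the rest, and there are C(4,j) ways to pick which j.
By inclusion–exclusion, the number of valid placements is Σ_{j=0}^{4} (−1)^j C(4,j)·(6−j)!.
Computing: 720 − 480 + 144 − 24 + 2 = 362.

362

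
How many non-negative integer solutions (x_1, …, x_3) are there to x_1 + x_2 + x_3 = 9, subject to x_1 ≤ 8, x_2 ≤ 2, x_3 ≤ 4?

Without the upper bounds there are C(11,2) = 55 ways to split 9 among 3 variables.
Subtract solutions that violate a single cap (substitute x_i' = x_i − (cap_i+1)): x_1 ≥ 9 gives C(2,2) = 1; x_2 ≥ 3 gives C(8,2) = 28; x_3 ≥ 5 gives C(6,2) = 15. Together 44.
Add back pairs where two caps are both exceeded: 0 + 0 + 3 = 3.
By inclusion–exclusion the count is 55 − 44 + 3 = 14.

14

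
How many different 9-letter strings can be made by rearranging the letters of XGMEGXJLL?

XGMEGXJLL has 9 letters with G appearing twice, L appearing twice, and X appearing twice.
Dividing 9! = 362880 by 2!·2!·2! = 8 for the repeated letters gives 45360.

45360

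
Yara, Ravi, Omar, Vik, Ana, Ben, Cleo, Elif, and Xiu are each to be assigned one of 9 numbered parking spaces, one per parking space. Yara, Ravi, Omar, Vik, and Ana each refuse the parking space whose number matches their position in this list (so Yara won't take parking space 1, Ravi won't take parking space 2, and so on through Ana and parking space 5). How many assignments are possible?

Let Aᵢ (for 1 ≤ i ≤ 5) be the placements that put person i in their forbidden parking space. Any j of these fix j positions, leaving (9−j)! ways to fill the rest, and there are C(5,j) ways to pick which j.
By inclusion–exclusion, the number of valid placements is Σ_{j=0}^{5} (−1)^j C(5,j)·(9−j)!.
Computing: 362880 − 201600 + 50400 − 7200 + 600 − 24 = 205056.

205056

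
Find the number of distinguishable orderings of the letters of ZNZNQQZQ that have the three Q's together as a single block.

60

Treat the 3 copies of Q as a single block. The multiset to arrange is then {QQQ, N, N, Z, Z, Z}, 6 items in all.
That gives (6)!/(3!·2!) = 60 arrangements.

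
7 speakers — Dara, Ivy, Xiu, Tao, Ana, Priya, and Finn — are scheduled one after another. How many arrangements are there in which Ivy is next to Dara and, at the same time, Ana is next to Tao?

Treat {Ivy,Dara} as one block (2 orders) and {Ana,Tao} as another (2 orders).
That leaves 5 units to arrange: 2 × 2 × 5! = 4 × 120 = 480.

480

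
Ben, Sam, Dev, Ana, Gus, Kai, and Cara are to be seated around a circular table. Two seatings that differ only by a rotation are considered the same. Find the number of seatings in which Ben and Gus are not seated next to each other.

Without the restriction there are (6)! = 720 seatings.
Seatings with Ben beside Gus: treat them as a block with 2 internal orders, giving 2 × (5)! = 240.
Subtracting, 720 − 240 = 480.

480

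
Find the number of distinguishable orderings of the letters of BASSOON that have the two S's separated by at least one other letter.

Total arrangements of BASSOON: 7!/(2!·2!) = 1260.
If the two S's are adjacent, glue them into one block, leaving 6 items to arrange: (6)!/(2!) = 360 ways.
Hence 1260 − 360 = 900.

900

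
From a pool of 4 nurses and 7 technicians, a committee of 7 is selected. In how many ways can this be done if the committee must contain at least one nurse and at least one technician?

329

Unrestricted: C(11,7) = 330 ways to pick any 7 of the 11.
Subtract selections that omit an entire group: no nurses → C(7,7) = 1; no technicians → C(4,7) = 0.
Both groups omitted at once is impossible, so 330 − 1 = 329.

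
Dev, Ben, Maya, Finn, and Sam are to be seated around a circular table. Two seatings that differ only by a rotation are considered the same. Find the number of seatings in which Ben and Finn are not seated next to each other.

All circular seatings of 5 people number (4)! = 24.
Seatings with Ben beside Finn: treat them as a block with 2 internal orders, giving 2 × (3)! = 12.
Subtracting, 24 − 12 = 12.

12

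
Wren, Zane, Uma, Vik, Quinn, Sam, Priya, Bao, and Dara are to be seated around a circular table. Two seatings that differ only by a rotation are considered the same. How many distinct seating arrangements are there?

Fix one person's seat to break rotational symmetry; the remaining 8 people can be arranged in (8)! = 40320 ways.

40320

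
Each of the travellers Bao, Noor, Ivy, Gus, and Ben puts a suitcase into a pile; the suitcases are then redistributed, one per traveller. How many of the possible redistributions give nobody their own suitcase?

Count assignments avoiding every fixed point. For any j of the 5 travellers fixed to their own suitcase, the other 5−j can be arranged in (5−j)! ways.
By inclusion–exclusion this is Σ_{j=0}^{5} (−1)^j C(5,j)·(5−j)!.
Computing: 120 − 120 + 60 − 20 + 5 − 1 = 44.

44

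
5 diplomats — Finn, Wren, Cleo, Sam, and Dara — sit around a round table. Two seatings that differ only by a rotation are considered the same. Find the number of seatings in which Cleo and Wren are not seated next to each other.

Without the restriction there are (4)! = 24 seatings.
Seatings with Cleo beside Wren: treat them as a block with 2 internal orders, giving 2 × (3)! = 12.
Subtracting, 24 − 12 = 12.

12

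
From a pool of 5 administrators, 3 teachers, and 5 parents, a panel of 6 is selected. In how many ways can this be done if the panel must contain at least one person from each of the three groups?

1450

Unrestricted: C(13,6) = 1716 ways to pick any 6 of the 13.
Selections missing a whole group: no administrators → C(8,6) = 28; no teachers → C(10,6) = 210; no parents → C(8,6) = 28.
Add back selections omitting two groups (i.e. drawn from a single group): C(5,6) + C(3,6) + C(5,6) = 0.
By inclusion–exclusion: 1716 − 266 + 0 = 1450.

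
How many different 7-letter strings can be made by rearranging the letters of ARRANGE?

1260

ARRANGE has 7 letters with A appearing twice and R appearing twice.
So there are 7! / (2!·2!) = 1260 distinguishable arrangements.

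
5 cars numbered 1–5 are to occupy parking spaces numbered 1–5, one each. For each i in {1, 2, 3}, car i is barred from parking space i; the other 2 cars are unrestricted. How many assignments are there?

64

Let Aᵢ (for i ∈ {1, 2, 3}) be the placements that put car i in its forbidden parking space. Any j of these fix j positions, leaving (5−j)! ways to fill the rest, and there are C(3,j) ways to pick which j.
By inclusion–exclusion, the number of valid placements is Σ_{j=0}^{3} (−1)^j C(3,j)·(5−j)!.
Computing: 120 − 72 + 18 − 2 = 64.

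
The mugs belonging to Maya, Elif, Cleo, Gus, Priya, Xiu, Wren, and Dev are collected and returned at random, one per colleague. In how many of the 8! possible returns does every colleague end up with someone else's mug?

This is the derangement count D_8: permutations of 8 items with no fixed point.
By inclusion–exclusion this is Σ_{j=0}^{8} (−1)^j C(8,j)·(8−j)!.
Computing: 40320 − 40320 + 20160 − 6720 + 1680 − 336 + 56 − 8 + 1 = 14833.

14833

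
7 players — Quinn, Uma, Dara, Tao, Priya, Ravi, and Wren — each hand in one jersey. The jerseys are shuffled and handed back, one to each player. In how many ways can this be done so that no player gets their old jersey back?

1854

Let Aᵢ be the assignments in which player i gets their old jersey. We want the size of the complement of A₁∪…∪A_7.
By inclusion–exclusion this is Σ_{j=0}^{7} (−1)^j C(7,j)·(7−j)!.
Computing: 5040 − 5040 + 2520 − 840 + 210 − 42 + 7 − 1 = 1854.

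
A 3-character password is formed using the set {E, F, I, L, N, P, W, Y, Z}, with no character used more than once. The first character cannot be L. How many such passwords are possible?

448

The first character has 9−1 = 8 choices (anything except L).
The remaining 2 characters are filled from the other 8 symbols without repetition: 8 × 7 = 56.
Total: 8 × 56 = 448.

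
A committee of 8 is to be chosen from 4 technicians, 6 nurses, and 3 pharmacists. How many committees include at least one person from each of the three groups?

1233

With no constraint there are C(13,8) = 1287 possible selections.
Selections missing a whole group: no technicians → C(9,8) = 9; no nurses → C(7,8) = 0; no pharmacists → C(10,8) = 45.
Add back selections omitting two groups (i.e. drawn from a single group): C(4,8) + C(6,8) + C(3,8) = 0.
By inclusion–exclusion: 1287 − 54 + 0 = 1233.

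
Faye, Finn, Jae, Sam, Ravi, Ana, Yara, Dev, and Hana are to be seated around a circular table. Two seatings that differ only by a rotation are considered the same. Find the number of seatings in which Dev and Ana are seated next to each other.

Glue Dev and Ana into a block (2 internal orders). Seating 8 units around a circle gives (7)! arrangements.
So 2 × (7)! = 2 × 5040 = 10080.

10080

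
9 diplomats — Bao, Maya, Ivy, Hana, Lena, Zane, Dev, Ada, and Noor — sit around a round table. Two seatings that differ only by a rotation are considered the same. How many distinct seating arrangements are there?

40320

Around a circle, 9 distinct people have 9!/9 = (8)! = 40320 rotationally distinct seatings.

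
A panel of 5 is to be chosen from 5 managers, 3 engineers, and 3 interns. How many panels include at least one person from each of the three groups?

345

Unrestricted: C(11,5) = 462 ways to pick any 5 of the 11.
Selections missing a whole group: no managers → C(6,5) = 6; no engineers → C(8,5) = 56; no interns → C(8,5) = 56.
Add back selections omitting two groups (i.e. drawn from a single group): C(5,5) + C(3,5) + C(3,5) = 1.
By inclusion–exclusion: 462 − 118 + 1 = 345.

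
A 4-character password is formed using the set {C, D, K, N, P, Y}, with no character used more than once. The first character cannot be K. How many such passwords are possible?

300

The first character has 6−1 = 5 choices (anything except K).
The remaining 3 characters are filled from the other 5 symbols without repetition: 5 × 4 × 3 = 60.
Total: 5 × 60 = 300.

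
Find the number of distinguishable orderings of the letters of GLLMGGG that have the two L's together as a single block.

30

Treat the 2 copies of L as a single block. The multiset to arrange is then {LL, G, G, G, G, M}, 6 items in all.
That gives (6)!/(4!) = 30 arrangements.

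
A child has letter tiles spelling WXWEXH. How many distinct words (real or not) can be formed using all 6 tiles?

Letter multiplicities in WXWEXH: E×1, H×1, W×2, X×2.
The number of distinct arrangements is 6!/(2!·2!) = 720/4 = 180.

180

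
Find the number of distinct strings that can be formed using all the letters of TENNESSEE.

3780

TENNESSEE has 9 letters with E appearing 4 times, N appearing twice, and S appearing twice.
Dividing 9! = 362880 by 4!·2!·2! = 96 for the repeated letters gives 3780.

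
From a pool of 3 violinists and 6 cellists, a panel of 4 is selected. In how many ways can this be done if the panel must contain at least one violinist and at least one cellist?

111

With no constraint there are C(9,4) = 126 possible selections.
Subtract selections that omit an entire group: no violinists → C(6,4) = 15; no cellists → C(3,4) = 0.
Both groups omitted at once is impossible, so 126 − 15 = 111.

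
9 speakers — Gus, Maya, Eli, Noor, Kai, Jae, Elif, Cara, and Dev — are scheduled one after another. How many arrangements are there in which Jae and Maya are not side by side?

282240

There are 9! = 362880 arrangements in all. If Jae and Maya are adjacent, merging them into one block gives 2·(8)! = 80640 arrangements.
Complementary counting: 362880 − 80640 = 282240.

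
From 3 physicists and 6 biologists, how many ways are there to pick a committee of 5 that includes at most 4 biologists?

120

Split by how many biologists are chosen (0 through 4).
Sum: C(6,0)·C(3,5) + C(6,1)·C(3,4) + C(6,2)·C(3,3) + C(6,3)·C(3,2) + C(6,4)·C(3,1) = 0 + 0 + 15 + 60 + 45 = 120.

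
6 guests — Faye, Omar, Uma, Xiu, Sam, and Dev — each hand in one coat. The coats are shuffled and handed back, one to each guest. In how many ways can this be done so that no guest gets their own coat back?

265

This is the derangement count D_6: permutations of 6 items with no fixed point.
By inclusion–exclusion this is Σ_{j=0}^{6} (−1)^j C(6,j)·(6−j)!.
Computing: 720 − 720 + 360 − 120 + 30 − 6 + 1 = 265.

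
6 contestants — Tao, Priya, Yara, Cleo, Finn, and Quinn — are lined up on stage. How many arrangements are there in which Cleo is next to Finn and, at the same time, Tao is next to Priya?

Treat {Cleo,Finn} as one block (2 orders) and {Tao,Priya} as another (2 orders).
That leaves 4 units to arrange: 2 × 2 × 4! = 4 × 24 = 96.

96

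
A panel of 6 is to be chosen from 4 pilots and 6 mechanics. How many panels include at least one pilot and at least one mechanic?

Unrestricted: C(10,6) = 210 ways to pick any 6 of the 10.
Subtract selections that omit an entire group: no pilots → C(6,6) = 1; no mechanics → C(4,6) = 0.
Both groups omitted at once is impossible, so 210 − 1 = 209.

209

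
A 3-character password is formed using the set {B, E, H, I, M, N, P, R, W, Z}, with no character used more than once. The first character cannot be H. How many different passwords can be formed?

648

The first character has 10−1 = 9 choices (anything except H).
The remaining 2 characters are filled from the other 9 symbols without repetition: 9 × 8 = 72.
Total: 9 × 72 = 648.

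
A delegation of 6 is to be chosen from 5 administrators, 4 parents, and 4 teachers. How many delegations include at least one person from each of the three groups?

1520

With no constraint there are C(13,6) = 1716 possible selections.
Subtract selections that omit an entire group: no administrators → C(8,6) = 28; no parents → C(9,6) = 84; no teachers → C(9,6) = 84.
Add back selections omitting two groups (i.e. drawn from a single group): C(5,6) + C(4,6) + C(4,6) = 0.
By inclusion–exclusion: 1716 − 196 + 0 = 1520.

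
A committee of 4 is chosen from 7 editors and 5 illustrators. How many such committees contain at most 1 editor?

Split by how many editors are chosen (0 through 1).
Sum: C(7,0)·C(5,4) + C(7,1)·C(5,3) = 5 + 70 = 75.

75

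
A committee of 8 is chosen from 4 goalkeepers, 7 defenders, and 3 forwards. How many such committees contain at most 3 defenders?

Split by how many defenders are chosen (0 through 3).
Sum: C(7,0)·C(7,8) + C(7,1)·C(7,7) + C(7,2)·C(7,6) + C(7,3)·C(7,5) = 0 + 7 + 147 + 735 = 889.

889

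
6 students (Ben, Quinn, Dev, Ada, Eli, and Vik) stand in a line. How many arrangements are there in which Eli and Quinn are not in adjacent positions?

480

There are 6! = 720 arrangements in all. If Eli and Quinn are adjacent, merging them into one block gives 2·(5)! = 240 arrangements.
So 720 − 240 = 480 arrangements keep them apart.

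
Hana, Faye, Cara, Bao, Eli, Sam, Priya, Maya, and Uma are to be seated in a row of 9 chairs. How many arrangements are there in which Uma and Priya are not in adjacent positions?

There are 9! = 362880 arrangements in all. If Uma and Priya are adjacent, merging them into one block gives 2·(8)! = 80640 arrangements.
Complementary counting: 362880 − 80640 = 282240.

282240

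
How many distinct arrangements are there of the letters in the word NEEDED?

NEEDED has 6 letters with D appearing twice and E appearing 3 times.
The number of distinct arrangements is 6!/(3!·2!) = 720/12 = 60.

60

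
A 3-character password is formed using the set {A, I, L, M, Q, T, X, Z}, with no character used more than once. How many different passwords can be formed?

336

Choose and order 3 of the 8 symbols: the first character has 8 options, the next 7, then 6.
That product is 8 × 7 × 6 = 336.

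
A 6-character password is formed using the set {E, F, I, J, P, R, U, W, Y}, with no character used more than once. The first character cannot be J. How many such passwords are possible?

53760

The first character has 9−1 = 8 choices (anything except J).
The remaining 5 characters are filled from the other 8 symbols without repetition: 8 × 7 × 6 × 5 × 4 = 6720.
Total: 8 × 6720 = 53760.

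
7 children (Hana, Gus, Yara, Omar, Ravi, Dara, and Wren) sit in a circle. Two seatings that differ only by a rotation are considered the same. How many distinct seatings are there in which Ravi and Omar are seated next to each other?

240

Treat {Ravi, Omar} as one unit (2 internal orders) and seat the resulting 6 units around the table: (5)! circular arrangements.
So 2 × (5)! = 2 × 120 = 240.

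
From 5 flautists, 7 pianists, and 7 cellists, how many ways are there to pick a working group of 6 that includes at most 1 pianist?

Split by how many pianists are chosen (0 through 1).
Sum: C(7,0)·C(12,6) + C(7,1)·C(12,5) = 924 + 5544 = 6468.

6468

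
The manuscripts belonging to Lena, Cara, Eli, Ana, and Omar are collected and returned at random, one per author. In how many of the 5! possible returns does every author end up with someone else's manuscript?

This is the derangement count D_5: permutations of 5 items with no fixed point.
By inclusion–exclusion this is Σ_{j=0}^{5} (−1)^j C(5,j)·(5−j)!.
Computing: 120 − 120 + 60 − 20 + 5 − 1 = 44.

44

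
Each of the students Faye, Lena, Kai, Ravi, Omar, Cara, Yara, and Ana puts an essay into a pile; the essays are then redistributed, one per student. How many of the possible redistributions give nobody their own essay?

14833

This is the derangement count D_8: permutations of 8 items with no fixed point.
By inclusion–exclusion this is Σ_{j=0}^{8} (−1)^j C(8,j)·(8−j)!.
Computing: 40320 − 40320 + 20160 − 6720 + 1680 − 336 + 56 − 8 + 1 = 14833.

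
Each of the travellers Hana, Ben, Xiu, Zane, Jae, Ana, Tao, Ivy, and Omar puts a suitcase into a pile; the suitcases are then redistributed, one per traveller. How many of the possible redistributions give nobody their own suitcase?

133496

Count assignments avoiding every fixed point. For any j of the 9 travellers fixed to their own suitcase, the other 9−j can be arranged in (9−j)! ways.
By inclusion–exclusion this is Σ_{j=0}^{9} (−1)^j C(9,j)·(9−j)!.
Computing: 362880 − 362880 + 181440 − 60480 + 15120 − 3024 + 504 − 72 + 9 − 1 = 133496.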